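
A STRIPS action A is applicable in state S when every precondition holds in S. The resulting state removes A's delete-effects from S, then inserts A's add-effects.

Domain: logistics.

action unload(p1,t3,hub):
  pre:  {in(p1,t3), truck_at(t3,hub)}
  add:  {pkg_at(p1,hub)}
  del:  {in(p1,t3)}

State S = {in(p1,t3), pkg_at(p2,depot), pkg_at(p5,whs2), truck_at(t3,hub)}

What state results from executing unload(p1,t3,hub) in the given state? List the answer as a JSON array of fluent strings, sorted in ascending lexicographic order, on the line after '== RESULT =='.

Progress:
  pre ⊆ S: {in(p1,t3), truck_at(t3,hub)} ⊆ S  — applicable
  S \ del = {pkg_at(p2,depot), pkg_at(p5,whs2), truck_at(t3,hub)}
  ∪ add   = {pkg_at(p1,hub), pkg_at(p2,depot), pkg_at(p5,whs2), truck_at(t3,hub)}

== RESULT ==
["pkg_at(p1,hub)", "pkg_at(p2,depot)", "pkg_at(p5,whs2)", "truck_at(t3,hub)"]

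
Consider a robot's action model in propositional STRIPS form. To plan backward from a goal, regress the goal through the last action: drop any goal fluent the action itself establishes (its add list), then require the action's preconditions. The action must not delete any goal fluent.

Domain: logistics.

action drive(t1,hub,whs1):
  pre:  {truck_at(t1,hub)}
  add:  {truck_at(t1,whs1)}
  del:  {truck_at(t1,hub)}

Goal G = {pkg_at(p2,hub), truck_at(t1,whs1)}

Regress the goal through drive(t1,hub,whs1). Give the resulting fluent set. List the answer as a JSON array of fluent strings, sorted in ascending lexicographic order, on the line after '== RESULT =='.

Compute (G \ add) ∪ pre:
  G ∩ del = {}  (empty — regression defined)
  G \ add = {pkg_at(p2,hub), truck_at(t1,whs1)} \ {truck_at(t1,whs1)} = {pkg_at(p2,hub)}
  ∪ pre   = {pkg_at(p2,hub)} ∪ {truck_at(t1,hub)}
          = {pkg_at(p2,hub), truck_at(t1,hub)}

== RESULT ==
["pkg_at(p2,hub)", "truck_at(t1,hub)"]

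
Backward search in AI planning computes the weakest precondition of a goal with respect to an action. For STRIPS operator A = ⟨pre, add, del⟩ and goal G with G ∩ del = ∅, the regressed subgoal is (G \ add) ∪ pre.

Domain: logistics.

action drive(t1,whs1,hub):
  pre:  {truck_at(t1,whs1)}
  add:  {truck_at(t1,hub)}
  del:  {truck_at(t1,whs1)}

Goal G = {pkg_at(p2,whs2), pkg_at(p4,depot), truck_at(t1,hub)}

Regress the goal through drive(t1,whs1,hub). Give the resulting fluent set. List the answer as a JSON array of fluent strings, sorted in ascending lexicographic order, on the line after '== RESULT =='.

Regress:
  G ∩ del = {}  (empty — regression defined)
  G \ add = {pkg_at(p2,whs2), pkg_at(p4,depot), truck_at(t1,hub)} \ {truck_at(t1,hub)} = {pkg_at(p2,whs2), pkg_at(p4,depot)}
  ∪ pre   = {pkg_at(p2,whs2), pkg_at(p4,depot)} ∪ {truck_at(t1,whs1)}
          = {pkg_at(p2,whs2), pkg_at(p4,depot), truck_at(t1,whs1)}

== RESULT ==
["pkg_at(p2,whs2)", "pkg_at(p4,depot)", "truck_at(t1,whs1)"]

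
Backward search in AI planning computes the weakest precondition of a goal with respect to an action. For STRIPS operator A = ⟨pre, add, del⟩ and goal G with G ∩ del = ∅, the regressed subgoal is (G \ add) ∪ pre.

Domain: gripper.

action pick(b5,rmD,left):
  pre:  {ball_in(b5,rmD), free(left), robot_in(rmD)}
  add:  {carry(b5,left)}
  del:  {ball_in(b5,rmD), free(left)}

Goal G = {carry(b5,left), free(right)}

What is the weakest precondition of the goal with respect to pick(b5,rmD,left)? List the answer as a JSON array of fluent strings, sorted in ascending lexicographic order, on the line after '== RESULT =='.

Compute (G \ add) ∪ pre:
  G ∩ del = {}  (empty — regression defined)
  G \ add = {carry(b5,left), free(right)} \ {carry(b5,left)} = {free(right)}
  ∪ pre   = {free(right)} ∪ {ball_in(b5,rmD), free(left), robot_in(rmD)}
          = {ball_in(b5,rmD), free(left), free(right), robot_in(rmD)}

== RESULT ==
["ball_in(b5,rmD)", "free(left)", "free(right)", "robot_in(rmD)"]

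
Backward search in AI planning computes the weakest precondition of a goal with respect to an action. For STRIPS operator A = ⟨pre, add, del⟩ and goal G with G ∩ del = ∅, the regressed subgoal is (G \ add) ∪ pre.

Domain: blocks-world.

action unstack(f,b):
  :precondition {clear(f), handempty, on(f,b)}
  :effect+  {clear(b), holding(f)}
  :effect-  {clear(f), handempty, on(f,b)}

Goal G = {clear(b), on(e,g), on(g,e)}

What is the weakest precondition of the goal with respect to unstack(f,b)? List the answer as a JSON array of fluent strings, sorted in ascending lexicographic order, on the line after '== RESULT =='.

Compute (G \ add) ∪ pre:
  G ∩ del = {}  (empty — regression defined)
  G \ add = {clear(b), on(e,g), on(g,e)} \ {clear(b), holding(f)} = {on(e,g), on(g,e)}
  ∪ pre   = {on(e,g), on(g,e)} ∪ {clear(f), handempty, on(f,b)}
          = {clear(f), handempty, on(e,g), on(f,b), on(g,e)}

== RESULT ==
["clear(f)", "handempty", "on(e,g)", "on(f,b)", "on(g,e)"]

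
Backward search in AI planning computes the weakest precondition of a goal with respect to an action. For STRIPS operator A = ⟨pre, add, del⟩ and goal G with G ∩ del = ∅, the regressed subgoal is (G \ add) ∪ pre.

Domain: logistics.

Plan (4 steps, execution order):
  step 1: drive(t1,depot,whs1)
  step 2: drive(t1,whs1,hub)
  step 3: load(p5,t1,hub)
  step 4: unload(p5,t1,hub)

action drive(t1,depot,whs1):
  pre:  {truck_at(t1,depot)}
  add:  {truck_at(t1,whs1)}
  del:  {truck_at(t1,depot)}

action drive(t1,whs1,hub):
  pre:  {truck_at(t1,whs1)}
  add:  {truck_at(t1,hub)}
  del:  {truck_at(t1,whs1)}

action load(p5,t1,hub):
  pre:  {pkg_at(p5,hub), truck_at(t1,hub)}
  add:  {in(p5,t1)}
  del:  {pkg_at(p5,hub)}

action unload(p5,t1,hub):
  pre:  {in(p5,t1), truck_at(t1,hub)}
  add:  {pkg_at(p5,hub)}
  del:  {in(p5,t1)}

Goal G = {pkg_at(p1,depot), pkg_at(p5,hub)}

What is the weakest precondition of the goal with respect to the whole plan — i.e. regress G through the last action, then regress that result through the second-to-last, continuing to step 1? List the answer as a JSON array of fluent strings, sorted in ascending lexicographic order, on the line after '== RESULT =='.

Work backward from the goal:
  through step 4 (unload(p5,t1,hub)): drop {pkg_at(p5,hub)}, keep {pkg_at(p1,depot)}, require {in(p5,t1), truck_at(t1,hub)}
    → {in(p5,t1), pkg_at(p1,depot), truck_at(t1,hub)}
  through step 3 (load(p5,t1,hub)): drop {in(p5,t1)}, keep {pkg_at(p1,depot), truck_at(t1,hub)}, require {pkg_at(p5,hub), truck_at(t1,hub)}
    → {pkg_at(p1,depot), pkg_at(p5,hub), truck_at(t1,hub)}
  through step 2 (drive(t1,whs1,hub)): drop {truck_at(t1,hub)}, keep {pkg_at(p1,depot), pkg_at(p5,hub)}, require {truck_at(t1,whs1)}
    → {pkg_at(p1,depot), pkg_at(p5,hub), truck_at(t1,whs1)}
  through step 1 (drive(t1,depot,whs1)): drop {truck_at(t1,whs1)}, keep {pkg_at(p1,depot), pkg_at(p5,hub)}, require {truck_at(t1,depot)}
    → {pkg_at(p1,depot), pkg_at(p5,hub), truck_at(t1,depot)}

== RESULT ==
["pkg_at(p1,depot)", "pkg_at(p5,hub)", "truck_at(t1,depot)"]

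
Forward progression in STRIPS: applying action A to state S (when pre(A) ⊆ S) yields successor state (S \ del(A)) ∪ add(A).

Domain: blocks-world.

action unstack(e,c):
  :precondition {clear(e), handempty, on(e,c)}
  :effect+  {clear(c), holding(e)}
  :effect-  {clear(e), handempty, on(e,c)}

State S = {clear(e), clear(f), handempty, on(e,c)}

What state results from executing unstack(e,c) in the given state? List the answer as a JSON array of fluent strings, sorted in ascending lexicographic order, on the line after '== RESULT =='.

Compute (S \ del) ∪ add:
  pre ⊆ S: {clear(e), handempty, on(e,c)} ⊆ S  — applicable
  S \ del = {clear(f)}
  ∪ add   = {clear(c), clear(f), holding(e)}

== RESULT ==
["clear(c)", "clear(f)", "holding(e)"]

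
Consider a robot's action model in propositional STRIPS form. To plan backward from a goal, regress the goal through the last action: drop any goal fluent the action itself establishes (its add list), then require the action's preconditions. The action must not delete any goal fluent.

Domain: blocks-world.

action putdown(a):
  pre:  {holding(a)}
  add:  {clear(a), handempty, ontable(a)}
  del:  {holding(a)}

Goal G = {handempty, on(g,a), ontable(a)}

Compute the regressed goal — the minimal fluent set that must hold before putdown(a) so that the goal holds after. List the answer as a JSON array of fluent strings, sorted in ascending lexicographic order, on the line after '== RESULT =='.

Compute (G \ add) ∪ pre:
  G ∩ del = {}  (empty — regression defined)
  G \ add = {handempty, on(g,a), ontable(a)} \ {clear(a), handempty, ontable(a)} = {on(g,a)}
  ∪ pre   = {on(g,a)} ∪ {holding(a)}
          = {holding(a), on(g,a)}

== RESULT ==
["holding(a)", "on(g,a)"]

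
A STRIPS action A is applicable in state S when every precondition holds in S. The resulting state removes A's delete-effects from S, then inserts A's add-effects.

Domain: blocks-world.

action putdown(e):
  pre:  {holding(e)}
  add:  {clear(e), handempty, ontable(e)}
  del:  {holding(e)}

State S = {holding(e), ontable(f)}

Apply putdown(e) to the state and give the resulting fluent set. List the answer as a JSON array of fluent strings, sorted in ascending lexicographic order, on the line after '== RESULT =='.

Progress:
  pre ⊆ S: {holding(e)} ⊆ S  — applicable
  S \ del = {ontable(f)}
  ∪ add   = {clear(e), handempty, ontable(e), ontable(f)}

== RESULT ==
["clear(e)", "handempty", "ontable(e)", "ontable(f)"]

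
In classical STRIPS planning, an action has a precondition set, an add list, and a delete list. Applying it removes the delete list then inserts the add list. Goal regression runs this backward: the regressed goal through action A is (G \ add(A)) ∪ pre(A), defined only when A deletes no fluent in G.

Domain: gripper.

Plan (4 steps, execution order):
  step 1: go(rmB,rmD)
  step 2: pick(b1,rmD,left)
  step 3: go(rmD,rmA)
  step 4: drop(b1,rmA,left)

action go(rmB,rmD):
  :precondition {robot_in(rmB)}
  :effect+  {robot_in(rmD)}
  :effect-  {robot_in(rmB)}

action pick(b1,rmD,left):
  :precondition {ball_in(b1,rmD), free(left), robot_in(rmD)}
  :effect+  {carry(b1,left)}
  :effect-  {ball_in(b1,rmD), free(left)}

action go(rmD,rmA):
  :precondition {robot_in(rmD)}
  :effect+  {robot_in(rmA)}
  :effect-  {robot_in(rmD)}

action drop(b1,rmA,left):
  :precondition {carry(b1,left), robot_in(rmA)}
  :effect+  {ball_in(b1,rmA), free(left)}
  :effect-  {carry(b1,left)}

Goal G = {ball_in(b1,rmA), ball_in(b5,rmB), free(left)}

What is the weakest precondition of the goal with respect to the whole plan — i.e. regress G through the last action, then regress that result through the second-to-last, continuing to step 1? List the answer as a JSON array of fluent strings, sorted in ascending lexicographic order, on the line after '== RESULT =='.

Regress step by step:
  through step 4 (drop(b1,rmA,left)): drop {ball_in(b1,rmA), free(left)}, keep {ball_in(b5,rmB)}, require {carry(b1,left), robot_in(rmA)}
    → {ball_in(b5,rmB), carry(b1,left), robot_in(rmA)}
  through step 3 (go(rmD,rmA)): drop {robot_in(rmA)}, keep {ball_in(b5,rmB), carry(b1,left)}, require {robot_in(rmD)}
    → {ball_in(b5,rmB), carry(b1,left), robot_in(rmD)}
  through step 2 (pick(b1,rmD,left)): drop {carry(b1,left)}, keep {ball_in(b5,rmB), robot_in(rmD)}, require {ball_in(b1,rmD), free(left), robot_in(rmD)}
    → {ball_in(b1,rmD), ball_in(b5,rmB), free(left), robot_in(rmD)}
  through step 1 (go(rmB,rmD)): drop {robot_in(rmD)}, keep {ball_in(b1,rmD), ball_in(b5,rmB), free(left)}, require {robot_in(rmB)}
    → {ball_in(b1,rmD), ball_in(b5,rmB), free(left), robot_in(rmB)}

== RESULT ==
["ball_in(b1,rmD)", "ball_in(b5,rmB)", "free(left)", "robot_in(rmB)"]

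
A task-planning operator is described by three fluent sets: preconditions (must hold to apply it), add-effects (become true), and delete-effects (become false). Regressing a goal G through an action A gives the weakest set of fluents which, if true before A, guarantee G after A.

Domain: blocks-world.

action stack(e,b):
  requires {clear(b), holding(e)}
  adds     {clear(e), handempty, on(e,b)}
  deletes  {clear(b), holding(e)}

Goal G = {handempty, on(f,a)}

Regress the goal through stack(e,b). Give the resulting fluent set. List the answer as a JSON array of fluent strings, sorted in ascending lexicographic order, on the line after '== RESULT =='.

Compute (G \ add) ∪ pre:
  G ∩ del = {}  (empty — regression defined)
  G \ add = {handempty, on(f,a)} \ {clear(e), handempty, on(e,b)} = {on(f,a)}
  ∪ pre   = {on(f,a)} ∪ {clear(b), holding(e)}
          = {clear(b), holding(e), on(f,a)}

== RESULT ==
["clear(b)", "holding(e)", "on(f,a)"]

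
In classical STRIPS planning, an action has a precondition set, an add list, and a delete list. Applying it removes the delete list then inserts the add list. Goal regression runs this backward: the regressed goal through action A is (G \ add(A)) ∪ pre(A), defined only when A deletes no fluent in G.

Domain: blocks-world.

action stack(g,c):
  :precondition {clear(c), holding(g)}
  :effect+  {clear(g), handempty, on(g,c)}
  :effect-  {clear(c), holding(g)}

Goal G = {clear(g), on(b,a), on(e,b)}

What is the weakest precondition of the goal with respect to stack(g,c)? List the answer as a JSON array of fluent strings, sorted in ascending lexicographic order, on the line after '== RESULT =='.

Compute (G \ add) ∪ pre:
  G ∩ del = {}  (empty — regression defined)
  G \ add = {clear(g), on(b,a), on(e,b)} \ {clear(g), handempty, on(g,c)} = {on(b,a), on(e,b)}
  ∪ pre   = {on(b,a), on(e,b)} ∪ {clear(c), holding(g)}
          = {clear(c), holding(g), on(b,a), on(e,b)}

== RESULT ==
["clear(c)", "holding(g)", "on(b,a)", "on(e,b)"]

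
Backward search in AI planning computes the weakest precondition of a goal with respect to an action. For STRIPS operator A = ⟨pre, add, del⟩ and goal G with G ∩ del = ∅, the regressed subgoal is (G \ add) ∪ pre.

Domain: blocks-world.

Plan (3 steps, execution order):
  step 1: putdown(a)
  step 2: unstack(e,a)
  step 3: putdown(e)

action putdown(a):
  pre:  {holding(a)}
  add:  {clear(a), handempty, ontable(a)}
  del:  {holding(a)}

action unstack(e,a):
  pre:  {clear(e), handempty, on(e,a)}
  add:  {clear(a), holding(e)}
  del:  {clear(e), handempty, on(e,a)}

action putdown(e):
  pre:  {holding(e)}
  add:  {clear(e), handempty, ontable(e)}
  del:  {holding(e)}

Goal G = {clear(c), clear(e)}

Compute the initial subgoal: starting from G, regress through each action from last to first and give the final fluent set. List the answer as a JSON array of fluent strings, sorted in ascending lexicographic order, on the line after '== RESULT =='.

Regress step by step:
  through step 3 (putdown(e)): drop {clear(e)}, keep {clear(c)}, require {holding(e)}
    → {clear(c), holding(e)}
  through step 2 (unstack(e,a)): drop {holding(e)}, keep {clear(c)}, require {clear(e), handempty, on(e,a)}
    → {clear(c), clear(e), handempty, on(e,a)}
  through step 1 (putdown(a)): drop {handempty}, keep {clear(c), clear(e), on(e,a)}, require {holding(a)}
    → {clear(c), clear(e), holding(a), on(e,a)}

== RESULT ==
["clear(c)", "clear(e)", "holding(a)", "on(e,a)"]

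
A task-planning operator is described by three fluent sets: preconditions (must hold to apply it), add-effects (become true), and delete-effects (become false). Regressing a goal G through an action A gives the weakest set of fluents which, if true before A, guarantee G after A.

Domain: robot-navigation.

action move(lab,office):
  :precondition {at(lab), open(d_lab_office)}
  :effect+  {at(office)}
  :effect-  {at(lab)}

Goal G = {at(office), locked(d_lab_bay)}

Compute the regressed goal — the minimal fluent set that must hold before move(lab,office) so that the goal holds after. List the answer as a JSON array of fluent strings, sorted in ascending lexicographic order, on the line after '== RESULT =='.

Compute (G \ add) ∪ pre:
  G ∩ del = {}  (empty — regression defined)
  G \ add = {at(office), locked(d_lab_bay)} \ {at(office)} = {locked(d_lab_bay)}
  ∪ pre   = {locked(d_lab_bay)} ∪ {at(lab), open(d_lab_office)}
          = {at(lab), locked(d_lab_bay), open(d_lab_office)}

== RESULT ==
["at(lab)", "locked(d_lab_bay)", "open(d_lab_office)"]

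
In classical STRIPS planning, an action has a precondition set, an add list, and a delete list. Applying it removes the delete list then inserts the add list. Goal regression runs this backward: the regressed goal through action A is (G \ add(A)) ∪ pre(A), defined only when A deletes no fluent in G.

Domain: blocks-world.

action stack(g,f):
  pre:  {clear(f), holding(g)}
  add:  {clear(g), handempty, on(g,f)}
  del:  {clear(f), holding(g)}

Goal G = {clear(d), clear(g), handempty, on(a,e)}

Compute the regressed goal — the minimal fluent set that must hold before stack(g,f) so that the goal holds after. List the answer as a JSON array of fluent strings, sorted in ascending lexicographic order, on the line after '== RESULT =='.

Compute (G \ add) ∪ pre:
  G ∩ del = {}  (empty — regression defined)
  G \ add = {clear(d), clear(g), handempty, on(a,e)} \ {clear(g), handempty, on(g,f)} = {clear(d), on(a,e)}
  ∪ pre   = {clear(d), on(a,e)} ∪ {clear(f), holding(g)}
          = {clear(d), clear(f), holding(g), on(a,e)}

== RESULT ==
["clear(d)", "clear(f)", "holding(g)", "on(a,e)"]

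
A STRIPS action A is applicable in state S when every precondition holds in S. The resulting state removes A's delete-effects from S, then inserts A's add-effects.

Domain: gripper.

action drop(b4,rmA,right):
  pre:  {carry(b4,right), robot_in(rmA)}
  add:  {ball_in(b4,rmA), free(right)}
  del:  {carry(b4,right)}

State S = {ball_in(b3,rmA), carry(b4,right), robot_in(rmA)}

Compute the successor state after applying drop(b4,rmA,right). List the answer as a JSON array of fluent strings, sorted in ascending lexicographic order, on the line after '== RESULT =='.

Compute (S \ del) ∪ add:
  pre ⊆ S: {carry(b4,right), robot_in(rmA)} ⊆ S  — applicable
  S \ del = {ball_in(b3,rmA), robot_in(rmA)}
  ∪ add   = {ball_in(b3,rmA), ball_in(b4,rmA), free(right), robot_in(rmA)}

== RESULT ==
["ball_in(b3,rmA)", "ball_in(b4,rmA)", "free(right)", "robot_in(rmA)"]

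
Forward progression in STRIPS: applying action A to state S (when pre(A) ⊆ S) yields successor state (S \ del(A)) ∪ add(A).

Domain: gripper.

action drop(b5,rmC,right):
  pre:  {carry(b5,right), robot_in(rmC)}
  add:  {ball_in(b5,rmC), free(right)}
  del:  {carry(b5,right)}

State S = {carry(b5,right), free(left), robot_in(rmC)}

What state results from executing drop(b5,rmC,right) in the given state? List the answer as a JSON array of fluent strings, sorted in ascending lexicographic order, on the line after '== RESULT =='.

Compute (S \ del) ∪ add:
  pre ⊆ S: {carry(b5,right), robot_in(rmC)} ⊆ S  — applicable
  S \ del = {free(left), robot_in(rmC)}
  ∪ add   = {ball_in(b5,rmC), free(left), free(right), robot_in(rmC)}

== RESULT ==
["ball_in(b5,rmC)", "free(left)", "free(right)", "robot_in(rmC)"]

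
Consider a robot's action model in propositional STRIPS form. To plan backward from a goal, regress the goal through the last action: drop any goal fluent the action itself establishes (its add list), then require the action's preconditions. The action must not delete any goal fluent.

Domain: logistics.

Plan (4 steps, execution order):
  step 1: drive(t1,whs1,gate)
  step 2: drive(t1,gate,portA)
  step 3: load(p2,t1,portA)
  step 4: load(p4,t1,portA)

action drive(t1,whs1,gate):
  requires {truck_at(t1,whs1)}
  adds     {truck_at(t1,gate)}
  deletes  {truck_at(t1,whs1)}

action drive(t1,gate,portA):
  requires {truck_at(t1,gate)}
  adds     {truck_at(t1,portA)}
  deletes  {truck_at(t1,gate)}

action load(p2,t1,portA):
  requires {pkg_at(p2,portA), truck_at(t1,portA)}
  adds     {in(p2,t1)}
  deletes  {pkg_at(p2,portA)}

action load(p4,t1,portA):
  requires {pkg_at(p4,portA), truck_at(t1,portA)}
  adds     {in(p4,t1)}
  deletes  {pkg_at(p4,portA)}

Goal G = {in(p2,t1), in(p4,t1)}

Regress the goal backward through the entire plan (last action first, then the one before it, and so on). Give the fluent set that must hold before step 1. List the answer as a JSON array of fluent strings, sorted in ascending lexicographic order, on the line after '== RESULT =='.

Work backward from the goal:
  through step 4 (load(p4,t1,portA)): drop {in(p4,t1)}, keep {in(p2,t1)}, require {pkg_at(p4,portA), truck_at(t1,portA)}
    → {in(p2,t1), pkg_at(p4,portA), truck_at(t1,portA)}
  through step 3 (load(p2,t1,portA)): drop {in(p2,t1)}, keep {pkg_at(p4,portA), truck_at(t1,portA)}, require {pkg_at(p2,portA), truck_at(t1,portA)}
    → {pkg_at(p2,portA), pkg_at(p4,portA), truck_at(t1,portA)}
  through step 2 (drive(t1,gate,portA)): drop {truck_at(t1,portA)}, keep {pkg_at(p2,portA), pkg_at(p4,portA)}, require {truck_at(t1,gate)}
    → {pkg_at(p2,portA), pkg_at(p4,portA), truck_at(t1,gate)}
  through step 1 (drive(t1,whs1,gate)): drop {truck_at(t1,gate)}, keep {pkg_at(p2,portA), pkg_at(p4,portA)}, require {truck_at(t1,whs1)}
    → {pkg_at(p2,portA), pkg_at(p4,portA), truck_at(t1,whs1)}

== RESULT ==
["pkg_at(p2,portA)", "pkg_at(p4,portA)", "truck_at(t1,whs1)"]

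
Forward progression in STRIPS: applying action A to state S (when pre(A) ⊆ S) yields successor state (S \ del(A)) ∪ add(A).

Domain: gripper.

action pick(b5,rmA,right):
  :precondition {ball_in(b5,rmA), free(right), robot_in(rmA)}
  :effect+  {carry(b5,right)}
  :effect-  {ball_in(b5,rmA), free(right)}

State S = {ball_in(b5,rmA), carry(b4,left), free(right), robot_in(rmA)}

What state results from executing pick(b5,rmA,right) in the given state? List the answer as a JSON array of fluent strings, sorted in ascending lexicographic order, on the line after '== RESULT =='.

Progress:
  pre ⊆ S: {ball_in(b5,rmA), free(right), robot_in(rmA)} ⊆ S  — applicable
  S \ del = {carry(b4,left), robot_in(rmA)}
  ∪ add   = {carry(b4,left), carry(b5,right), robot_in(rmA)}

== RESULT ==
["carry(b4,left)", "carry(b5,right)", "robot_in(rmA)"]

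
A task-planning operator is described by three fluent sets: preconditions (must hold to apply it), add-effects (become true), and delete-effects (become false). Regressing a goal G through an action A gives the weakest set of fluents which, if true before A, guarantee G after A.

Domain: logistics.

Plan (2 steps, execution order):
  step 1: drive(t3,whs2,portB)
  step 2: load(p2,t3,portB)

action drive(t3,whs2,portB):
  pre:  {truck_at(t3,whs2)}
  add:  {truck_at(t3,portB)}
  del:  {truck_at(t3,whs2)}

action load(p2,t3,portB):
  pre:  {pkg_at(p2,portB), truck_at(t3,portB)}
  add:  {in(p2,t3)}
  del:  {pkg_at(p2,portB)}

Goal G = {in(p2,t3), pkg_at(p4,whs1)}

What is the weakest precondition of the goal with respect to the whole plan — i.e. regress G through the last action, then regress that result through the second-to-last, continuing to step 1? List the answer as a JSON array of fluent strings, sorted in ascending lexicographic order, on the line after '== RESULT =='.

Regress step by step:
  through step 2 (load(p2,t3,portB)): drop {in(p2,t3)}, keep {pkg_at(p4,whs1)}, require {pkg_at(p2,portB), truck_at(t3,portB)}
    → {pkg_at(p2,portB), pkg_at(p4,whs1), truck_at(t3,portB)}
  through step 1 (drive(t3,whs2,portB)): drop {truck_at(t3,portB)}, keep {pkg_at(p2,portB), pkg_at(p4,whs1)}, require {truck_at(t3,whs2)}
    → {pkg_at(p2,portB), pkg_at(p4,whs1), truck_at(t3,whs2)}

== RESULT ==
["pkg_at(p2,portB)", "pkg_at(p4,whs1)", "truck_at(t3,whs2)"]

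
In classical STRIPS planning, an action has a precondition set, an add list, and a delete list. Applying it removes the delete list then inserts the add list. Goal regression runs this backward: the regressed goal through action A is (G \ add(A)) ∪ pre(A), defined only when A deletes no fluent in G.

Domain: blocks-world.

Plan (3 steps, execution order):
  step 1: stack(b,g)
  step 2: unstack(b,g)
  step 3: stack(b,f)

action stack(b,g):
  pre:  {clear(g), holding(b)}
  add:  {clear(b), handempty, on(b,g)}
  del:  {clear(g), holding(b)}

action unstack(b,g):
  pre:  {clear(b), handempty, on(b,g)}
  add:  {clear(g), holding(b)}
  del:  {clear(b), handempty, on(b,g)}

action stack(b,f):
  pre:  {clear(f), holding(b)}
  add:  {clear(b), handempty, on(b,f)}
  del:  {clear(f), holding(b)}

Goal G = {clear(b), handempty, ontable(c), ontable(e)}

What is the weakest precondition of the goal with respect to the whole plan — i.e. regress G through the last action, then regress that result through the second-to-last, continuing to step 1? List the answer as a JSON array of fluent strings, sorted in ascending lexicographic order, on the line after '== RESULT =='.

Work backward from the goal:
  through step 3 (stack(b,f)): drop {clear(b), handempty}, keep {ontable(c), ontable(e)}, require {clear(f), holding(b)}
    → {clear(f), holding(b), ontable(c), ontable(e)}
  through step 2 (unstack(b,g)): drop {holding(b)}, keep {clear(f), ontable(c), ontable(e)}, require {clear(b), handempty, on(b,g)}
    → {clear(b), clear(f), handempty, on(b,g), ontable(c), ontable(e)}
  through step 1 (stack(b,g)): drop {clear(b), handempty, on(b,g)}, keep {clear(f), ontable(c), ontable(e)}, require {clear(g), holding(b)}
    → {clear(f), clear(g), holding(b), ontable(c), ontable(e)}

== RESULT ==
["clear(f)", "clear(g)", "holding(b)", "ontable(c)", "ontable(e)"]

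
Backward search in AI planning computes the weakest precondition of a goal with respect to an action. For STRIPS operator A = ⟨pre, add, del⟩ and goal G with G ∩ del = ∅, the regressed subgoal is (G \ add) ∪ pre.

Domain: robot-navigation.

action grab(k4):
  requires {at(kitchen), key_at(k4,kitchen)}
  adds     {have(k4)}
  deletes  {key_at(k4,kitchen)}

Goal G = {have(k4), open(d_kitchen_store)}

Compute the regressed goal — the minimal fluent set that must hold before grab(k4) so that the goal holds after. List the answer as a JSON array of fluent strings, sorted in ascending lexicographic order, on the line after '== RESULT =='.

Compute (G \ add) ∪ pre:
  G ∩ del = {}  (empty — regression defined)
  G \ add = {have(k4), open(d_kitchen_store)} \ {have(k4)} = {open(d_kitchen_store)}
  ∪ pre   = {open(d_kitchen_store)} ∪ {at(kitchen), key_at(k4,kitchen)}
          = {at(kitchen), key_at(k4,kitchen), open(d_kitchen_store)}

== RESULT ==
["at(kitchen)", "key_at(k4,kitchen)", "open(d_kitchen_store)"]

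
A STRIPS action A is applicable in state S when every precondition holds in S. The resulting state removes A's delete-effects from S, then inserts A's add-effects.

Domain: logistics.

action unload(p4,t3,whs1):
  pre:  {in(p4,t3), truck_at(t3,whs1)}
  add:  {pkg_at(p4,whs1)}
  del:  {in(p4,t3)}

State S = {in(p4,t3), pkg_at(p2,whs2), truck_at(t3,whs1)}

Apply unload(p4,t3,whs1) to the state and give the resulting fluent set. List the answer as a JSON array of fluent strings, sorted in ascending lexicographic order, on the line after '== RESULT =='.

Progress:
  pre ⊆ S: {in(p4,t3), truck_at(t3,whs1)} ⊆ S  — applicable
  S \ del = {pkg_at(p2,whs2), truck_at(t3,whs1)}
  ∪ add   = {pkg_at(p2,whs2), pkg_at(p4,whs1), truck_at(t3,whs1)}

== RESULT ==
["pkg_at(p2,whs2)", "pkg_at(p4,whs1)", "truck_at(t3,whs1)"]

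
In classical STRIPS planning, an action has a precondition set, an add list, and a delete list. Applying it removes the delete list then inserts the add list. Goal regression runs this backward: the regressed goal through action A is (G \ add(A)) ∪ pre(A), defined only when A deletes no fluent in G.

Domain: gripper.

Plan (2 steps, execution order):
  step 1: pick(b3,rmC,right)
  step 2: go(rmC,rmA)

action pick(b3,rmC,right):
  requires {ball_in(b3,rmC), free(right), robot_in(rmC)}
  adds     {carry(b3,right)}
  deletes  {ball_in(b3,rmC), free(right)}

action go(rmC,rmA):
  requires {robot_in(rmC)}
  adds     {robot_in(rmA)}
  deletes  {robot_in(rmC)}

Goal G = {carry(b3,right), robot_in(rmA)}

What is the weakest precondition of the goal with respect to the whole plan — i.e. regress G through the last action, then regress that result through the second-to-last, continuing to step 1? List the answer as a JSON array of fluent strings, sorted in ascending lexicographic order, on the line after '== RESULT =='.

Work backward from the goal:
  through step 2 (go(rmC,rmA)): drop {robot_in(rmA)}, keep {carry(b3,right)}, require {robot_in(rmC)}
    → {carry(b3,right), robot_in(rmC)}
  through step 1 (pick(b3,rmC,right)): drop {carry(b3,right)}, keep {robot_in(rmC)}, require {ball_in(b3,rmC), free(right), robot_in(rmC)}
    → {ball_in(b3,rmC), free(right), robot_in(rmC)}

== RESULT ==
["ball_in(b3,rmC)", "free(right)", "robot_in(rmC)"]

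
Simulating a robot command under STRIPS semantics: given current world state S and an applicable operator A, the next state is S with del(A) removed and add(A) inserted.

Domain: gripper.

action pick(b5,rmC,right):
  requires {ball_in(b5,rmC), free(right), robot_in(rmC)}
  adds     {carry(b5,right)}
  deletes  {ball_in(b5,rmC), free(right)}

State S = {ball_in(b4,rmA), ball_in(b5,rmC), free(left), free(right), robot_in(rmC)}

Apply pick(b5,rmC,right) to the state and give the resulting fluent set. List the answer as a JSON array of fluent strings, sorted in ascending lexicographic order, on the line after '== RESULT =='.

Progress:
  pre ⊆ S: {ball_in(b5,rmC), free(right), robot_in(rmC)} ⊆ S  — applicable
  S \ del = {ball_in(b4,rmA), free(left), robot_in(rmC)}
  ∪ add   = {ball_in(b4,rmA), carry(b5,right), free(left), robot_in(rmC)}

== RESULT ==
["ball_in(b4,rmA)", "carry(b5,right)", "free(left)", "robot_in(rmC)"]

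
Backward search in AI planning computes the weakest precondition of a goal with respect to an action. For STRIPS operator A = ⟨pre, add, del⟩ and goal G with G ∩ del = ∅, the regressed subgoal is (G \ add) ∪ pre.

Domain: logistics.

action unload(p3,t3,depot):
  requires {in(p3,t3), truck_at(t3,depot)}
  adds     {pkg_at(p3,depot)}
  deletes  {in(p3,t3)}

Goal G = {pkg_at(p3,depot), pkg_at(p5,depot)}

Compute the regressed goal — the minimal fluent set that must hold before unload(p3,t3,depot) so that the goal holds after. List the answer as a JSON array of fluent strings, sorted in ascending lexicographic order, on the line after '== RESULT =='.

Compute (G \ add) ∪ pre:
  G ∩ del = {}  (empty — regression defined)
  G \ add = {pkg_at(p3,depot), pkg_at(p5,depot)} \ {pkg_at(p3,depot)} = {pkg_at(p5,depot)}
  ∪ pre   = {pkg_at(p5,depot)} ∪ {in(p3,t3), truck_at(t3,depot)}
          = {in(p3,t3), pkg_at(p5,depot), truck_at(t3,depot)}

== RESULT ==
["in(p3,t3)", "pkg_at(p5,depot)", "truck_at(t3,depot)"]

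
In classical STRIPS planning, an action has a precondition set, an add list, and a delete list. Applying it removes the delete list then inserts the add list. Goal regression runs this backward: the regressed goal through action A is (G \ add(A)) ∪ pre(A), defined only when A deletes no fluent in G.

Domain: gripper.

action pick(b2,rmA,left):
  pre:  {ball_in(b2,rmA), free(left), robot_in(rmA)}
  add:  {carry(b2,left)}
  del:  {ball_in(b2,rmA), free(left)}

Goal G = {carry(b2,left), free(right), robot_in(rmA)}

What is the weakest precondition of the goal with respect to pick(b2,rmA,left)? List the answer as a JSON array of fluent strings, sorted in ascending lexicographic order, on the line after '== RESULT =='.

Compute (G \ add) ∪ pre:
  G ∩ del = {}  (empty — regression defined)
  G \ add = {carry(b2,left), free(right), robot_in(rmA)} \ {carry(b2,left)} = {free(right), robot_in(rmA)}
  ∪ pre   = {free(right), robot_in(rmA)} ∪ {ball_in(b2,rmA), free(left), robot_in(rmA)}
          = {ball_in(b2,rmA), free(left), free(right), robot_in(rmA)}

== RESULT ==
["ball_in(b2,rmA)", "free(left)", "free(right)", "robot_in(rmA)"]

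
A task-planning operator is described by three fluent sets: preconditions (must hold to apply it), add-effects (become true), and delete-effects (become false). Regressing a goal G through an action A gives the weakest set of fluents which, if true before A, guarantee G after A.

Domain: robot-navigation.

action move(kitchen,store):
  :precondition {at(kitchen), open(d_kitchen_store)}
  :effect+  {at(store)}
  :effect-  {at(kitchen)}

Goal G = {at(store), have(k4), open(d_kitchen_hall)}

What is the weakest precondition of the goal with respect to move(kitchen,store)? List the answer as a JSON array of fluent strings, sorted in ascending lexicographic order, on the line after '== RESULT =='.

Compute (G \ add) ∪ pre:
  G ∩ del = {}  (empty — regression defined)
  G \ add = {at(store), have(k4), open(d_kitchen_hall)} \ {at(store)} = {have(k4), open(d_kitchen_hall)}
  ∪ pre   = {have(k4), open(d_kitchen_hall)} ∪ {at(kitchen), open(d_kitchen_store)}
          = {at(kitchen), have(k4), open(d_kitchen_hall), open(d_kitchen_store)}

== RESULT ==
["at(kitchen)", "have(k4)", "open(d_kitchen_hall)", "open(d_kitchen_store)"]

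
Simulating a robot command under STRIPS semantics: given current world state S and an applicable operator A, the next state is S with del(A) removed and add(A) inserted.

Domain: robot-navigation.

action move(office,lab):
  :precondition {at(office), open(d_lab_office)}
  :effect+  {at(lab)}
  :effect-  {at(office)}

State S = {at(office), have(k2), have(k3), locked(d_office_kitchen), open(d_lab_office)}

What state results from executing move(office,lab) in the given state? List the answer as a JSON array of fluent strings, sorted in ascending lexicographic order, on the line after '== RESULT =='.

Compute (S \ del) ∪ add:
  pre ⊆ S: {at(office), open(d_lab_office)} ⊆ S  — applicable
  S \ del = {have(k2), have(k3), locked(d_office_kitchen), open(d_lab_office)}
  ∪ add   = {at(lab), have(k2), have(k3), locked(d_office_kitchen), open(d_lab_office)}

== RESULT ==
["at(lab)", "have(k2)", "have(k3)", "locked(d_office_kitchen)", "open(d_lab_office)"]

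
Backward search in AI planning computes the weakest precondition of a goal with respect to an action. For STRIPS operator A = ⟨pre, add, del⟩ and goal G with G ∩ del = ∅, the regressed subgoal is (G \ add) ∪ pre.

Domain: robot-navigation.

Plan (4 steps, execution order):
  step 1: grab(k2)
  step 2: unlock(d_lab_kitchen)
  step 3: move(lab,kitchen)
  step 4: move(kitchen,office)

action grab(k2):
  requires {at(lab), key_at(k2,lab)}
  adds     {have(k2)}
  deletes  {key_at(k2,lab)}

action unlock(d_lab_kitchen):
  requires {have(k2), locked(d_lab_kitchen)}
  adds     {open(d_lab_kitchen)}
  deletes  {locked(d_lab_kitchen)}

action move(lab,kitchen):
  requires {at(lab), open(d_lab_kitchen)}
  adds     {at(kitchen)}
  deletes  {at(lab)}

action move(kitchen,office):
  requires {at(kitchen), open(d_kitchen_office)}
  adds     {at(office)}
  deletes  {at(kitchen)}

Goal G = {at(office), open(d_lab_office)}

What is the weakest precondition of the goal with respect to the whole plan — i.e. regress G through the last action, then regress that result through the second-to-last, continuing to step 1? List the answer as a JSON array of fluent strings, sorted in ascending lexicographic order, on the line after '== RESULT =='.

Work backward from the goal:
  through step 4 (move(kitchen,office)): drop {at(office)}, keep {open(d_lab_office)}, require {at(kitchen), open(d_kitchen_office)}
    → {at(kitchen), open(d_kitchen_office), open(d_lab_office)}
  through step 3 (move(lab,kitchen)): drop {at(kitchen)}, keep {open(d_kitchen_office), open(d_lab_office)}, require {at(lab), open(d_lab_kitchen)}
    → {at(lab), open(d_kitchen_office), open(d_lab_kitchen), open(d_lab_office)}
  through step 2 (unlock(d_lab_kitchen)): drop {open(d_lab_kitchen)}, keep {at(lab), open(d_kitchen_office), open(d_lab_office)}, require {have(k2), locked(d_lab_kitchen)}
    → {at(lab), have(k2), locked(d_lab_kitchen), open(d_kitchen_office), open(d_lab_office)}
  through step 1 (grab(k2)): drop {have(k2)}, keep {at(lab), locked(d_lab_kitchen), open(d_kitchen_office), open(d_lab_office)}, require {at(lab), key_at(k2,lab)}
    → {at(lab), key_at(k2,lab), locked(d_lab_kitchen), open(d_kitchen_office), open(d_lab_office)}

== RESULT ==
["at(lab)", "key_at(k2,lab)", "locked(d_lab_kitchen)", "open(d_kitchen_office)", "open(d_lab_office)"]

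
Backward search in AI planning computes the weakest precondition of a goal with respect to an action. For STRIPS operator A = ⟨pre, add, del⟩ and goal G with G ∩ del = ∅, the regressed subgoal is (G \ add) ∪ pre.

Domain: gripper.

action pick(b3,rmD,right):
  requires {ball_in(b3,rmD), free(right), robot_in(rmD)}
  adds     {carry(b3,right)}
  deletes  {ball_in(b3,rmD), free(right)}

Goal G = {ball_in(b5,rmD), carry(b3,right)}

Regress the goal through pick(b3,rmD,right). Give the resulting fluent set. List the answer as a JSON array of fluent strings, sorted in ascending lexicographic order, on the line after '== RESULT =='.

Compute (G \ add) ∪ pre:
  G ∩ del = {}  (empty — regression defined)
  G \ add = {ball_in(b5,rmD), carry(b3,right)} \ {carry(b3,right)} = {ball_in(b5,rmD)}
  ∪ pre   = {ball_in(b5,rmD)} ∪ {ball_in(b3,rmD), free(right), robot_in(rmD)}
          = {ball_in(b3,rmD), ball_in(b5,rmD), free(right), robot_in(rmD)}

== RESULT ==
["ball_in(b3,rmD)", "ball_in(b5,rmD)", "free(right)", "robot_in(rmD)"]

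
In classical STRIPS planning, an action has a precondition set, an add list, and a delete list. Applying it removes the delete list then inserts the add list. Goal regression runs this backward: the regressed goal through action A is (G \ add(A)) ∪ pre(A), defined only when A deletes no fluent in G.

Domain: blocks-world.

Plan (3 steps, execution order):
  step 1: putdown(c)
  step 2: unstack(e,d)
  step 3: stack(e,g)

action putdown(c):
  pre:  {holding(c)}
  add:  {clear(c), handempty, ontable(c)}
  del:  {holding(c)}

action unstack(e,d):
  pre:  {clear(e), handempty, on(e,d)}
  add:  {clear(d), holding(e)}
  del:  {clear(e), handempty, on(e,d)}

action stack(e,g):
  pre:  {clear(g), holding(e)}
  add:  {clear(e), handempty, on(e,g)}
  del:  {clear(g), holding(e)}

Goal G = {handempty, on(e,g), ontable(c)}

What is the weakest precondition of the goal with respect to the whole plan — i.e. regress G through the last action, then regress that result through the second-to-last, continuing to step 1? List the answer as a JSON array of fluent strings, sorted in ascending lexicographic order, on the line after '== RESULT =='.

Regress step by step:
  through step 3 (stack(e,g)): drop {handempty, on(e,g)}, keep {ontable(c)}, require {clear(g), holding(e)}
    → {clear(g), holding(e), ontable(c)}
  through step 2 (unstack(e,d)): drop {holding(e)}, keep {clear(g), ontable(c)}, require {clear(e), handempty, on(e,d)}
    → {clear(e), clear(g), handempty, on(e,d), ontable(c)}
  through step 1 (putdown(c)): drop {handempty, ontable(c)}, keep {clear(e), clear(g), on(e,d)}, require {holding(c)}
    → {clear(e), clear(g), holding(c), on(e,d)}

== RESULT ==
["clear(e)", "clear(g)", "holding(c)", "on(e,d)"]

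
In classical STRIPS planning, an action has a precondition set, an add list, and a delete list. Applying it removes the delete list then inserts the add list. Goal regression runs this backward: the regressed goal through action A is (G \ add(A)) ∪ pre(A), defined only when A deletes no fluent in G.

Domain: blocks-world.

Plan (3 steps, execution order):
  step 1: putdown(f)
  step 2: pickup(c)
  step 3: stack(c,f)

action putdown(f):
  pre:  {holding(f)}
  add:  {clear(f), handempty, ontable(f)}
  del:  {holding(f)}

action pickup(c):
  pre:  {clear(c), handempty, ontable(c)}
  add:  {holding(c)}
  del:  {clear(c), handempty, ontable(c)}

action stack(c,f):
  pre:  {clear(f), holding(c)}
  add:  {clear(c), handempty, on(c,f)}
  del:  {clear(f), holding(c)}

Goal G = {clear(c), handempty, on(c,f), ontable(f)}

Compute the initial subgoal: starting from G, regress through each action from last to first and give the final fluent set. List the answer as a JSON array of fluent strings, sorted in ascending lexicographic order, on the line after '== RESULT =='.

Regress step by step:
  through step 3 (stack(c,f)): drop {clear(c), handempty, on(c,f)}, keep {ontable(f)}, require {clear(f), holding(c)}
    → {clear(f), holding(c), ontable(f)}
  through step 2 (pickup(c)): drop {holding(c)}, keep {clear(f), ontable(f)}, require {clear(c), handempty, ontable(c)}
    → {clear(c), clear(f), handempty, ontable(c), ontable(f)}
  through step 1 (putdown(f)): drop {clear(f), handempty, ontable(f)}, keep {clear(c), ontable(c)}, require {holding(f)}
    → {clear(c), holding(f), ontable(c)}

== RESULT ==
["clear(c)", "holding(f)", "ontable(c)"]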